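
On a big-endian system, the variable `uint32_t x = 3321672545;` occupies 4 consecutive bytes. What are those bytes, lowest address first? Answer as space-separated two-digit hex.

C5 FC B3 61

3321672545 in hexadecimal, padded to 32 bits, is 0xC5FCB361.
Split into bytes (most-significant first): C5 FC B3 61.
In big-endian order the high byte comes first in memory.
So the memory order matches the most-significant-first order: C5 FC B3 61.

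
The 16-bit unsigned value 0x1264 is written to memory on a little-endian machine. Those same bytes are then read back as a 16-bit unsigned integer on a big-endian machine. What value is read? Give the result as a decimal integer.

Stored little-endian, the bytes at ascending addresses are 64 12.
Read back as big-endian, the last byte is least significant, giving 0x6412.
0x6412 = 25618.

25618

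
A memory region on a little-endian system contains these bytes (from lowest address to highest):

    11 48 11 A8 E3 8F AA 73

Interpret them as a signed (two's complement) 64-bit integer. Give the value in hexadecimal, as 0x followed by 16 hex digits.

0x73AA8FE3A8114811

Little-endian: lowest address holds the least-significant byte.
Reassemble most-significant byte first: 73 AA 8F E3 A8 11 48 11 → 0x73AA8FE3A8114811.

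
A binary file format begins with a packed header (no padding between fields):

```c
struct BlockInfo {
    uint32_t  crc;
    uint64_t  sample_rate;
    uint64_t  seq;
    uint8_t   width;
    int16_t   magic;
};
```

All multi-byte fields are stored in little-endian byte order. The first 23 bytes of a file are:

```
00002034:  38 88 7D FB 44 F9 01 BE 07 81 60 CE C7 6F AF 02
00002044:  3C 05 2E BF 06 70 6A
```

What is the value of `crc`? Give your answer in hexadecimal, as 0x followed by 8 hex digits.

`crc` is the first field, at byte offset 0, occupying 4 bytes.
Bytes at offsets 0..3: 38 88 7D FB.
In little-endian order the low byte comes first in memory.
Reassemble most-significant byte first: FB 7D 88 38 → 0xFB7D8838.

0xFB7D8838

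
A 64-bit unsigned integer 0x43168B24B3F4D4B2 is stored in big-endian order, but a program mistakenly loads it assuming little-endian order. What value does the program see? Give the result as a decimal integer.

Stored big-endian, the bytes at ascending addresses are 43 16 8B 24 B3 F4 D4 B2.
Read back as little-endian, the first byte is least significant, giving 0xB2D4F4B3248B1643.
0xB2D4F4B3248B1643 = 12886193484063249987.

12886193484063249987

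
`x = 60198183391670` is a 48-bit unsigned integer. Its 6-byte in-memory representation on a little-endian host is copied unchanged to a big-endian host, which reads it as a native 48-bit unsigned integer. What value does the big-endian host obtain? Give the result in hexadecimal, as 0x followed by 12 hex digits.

0xB65156FBBF36

60198183391670 in 48-bit hexadecimal is 0x36BFFB5651B6.
Stored little-endian, the bytes at ascending addresses are B6 51 56 FB BF 36.
Read back as big-endian, the last byte is least significant, giving 0xB65156FBBF36.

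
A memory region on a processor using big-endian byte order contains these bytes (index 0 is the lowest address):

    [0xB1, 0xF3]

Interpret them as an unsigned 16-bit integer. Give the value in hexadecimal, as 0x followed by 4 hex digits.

Big-endian stores the most-significant byte at the lowest address.
The bytes are already most-significant first: 0xB1F3.

0xB1F3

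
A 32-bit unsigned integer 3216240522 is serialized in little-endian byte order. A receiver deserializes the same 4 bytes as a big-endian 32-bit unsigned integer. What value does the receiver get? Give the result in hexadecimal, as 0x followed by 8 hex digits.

0x8AEFB3BF

3216240522 in 32-bit hexadecimal is 0xBFB3EF8A.
Stored little-endian, the bytes at ascending addresses are 8A EF B3 BF.
Read back as big-endian, the last byte is least significant, giving 0x8AEFB3BF.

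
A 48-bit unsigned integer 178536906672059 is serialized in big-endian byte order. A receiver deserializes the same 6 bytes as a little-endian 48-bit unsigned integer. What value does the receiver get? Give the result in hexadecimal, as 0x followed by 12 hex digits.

0xBBC7E6DC60A2

178536906672059 in 48-bit hexadecimal is 0xA260DCE6C7BB.
Stored big-endian, the bytes at ascending addresses are A2 60 DC E6 C7 BB.
Read back as little-endian, the first byte is least significant, giving 0xBBC7E6DC60A2.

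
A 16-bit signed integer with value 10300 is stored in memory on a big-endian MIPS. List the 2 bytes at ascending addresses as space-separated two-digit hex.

28 3C

10300 in hexadecimal, padded to 16 bits, is 0x283C.
Split into bytes (most-significant first): 28 3C.
Big-endian stores the most-significant byte at the lowest address.
So the memory order matches the most-significant-first order: 28 3C.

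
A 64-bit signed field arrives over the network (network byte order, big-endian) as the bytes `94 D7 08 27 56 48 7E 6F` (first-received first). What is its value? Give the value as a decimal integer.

Big-endian: lowest address holds the most-significant byte.
The bytes are already most-significant first: 0x94D7082756487E6F.
Top bit is set, so as a signed 64-bit value this is 0x94D7082756487E6F − 2^64 = -7721694071059087761.

-7721694071059087761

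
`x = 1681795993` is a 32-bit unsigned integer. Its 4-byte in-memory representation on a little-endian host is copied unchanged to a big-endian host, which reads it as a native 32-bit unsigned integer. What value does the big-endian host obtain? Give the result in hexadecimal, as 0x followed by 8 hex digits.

0x992B3E64

1681795993 in 32-bit hexadecimal is 0x643E2B99.
Stored little-endian, the bytes at ascending addresses are 99 2B 3E 64.
Read back as big-endian, the last byte is least significant, giving 0x992B3E64.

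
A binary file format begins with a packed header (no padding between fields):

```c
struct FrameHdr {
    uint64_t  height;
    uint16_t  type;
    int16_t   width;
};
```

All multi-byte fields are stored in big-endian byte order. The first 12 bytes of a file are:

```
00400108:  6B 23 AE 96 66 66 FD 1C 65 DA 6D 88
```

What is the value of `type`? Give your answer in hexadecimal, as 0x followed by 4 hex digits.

0x65DA

`type` follows `height` (8 bytes), so it starts at byte offset 8 and occupies 2 bytes.
Bytes at offsets 8..9: 65 DA.
Big-endian stores the most-significant byte at the lowest address.
The bytes are already most-significant first: 0x65DA.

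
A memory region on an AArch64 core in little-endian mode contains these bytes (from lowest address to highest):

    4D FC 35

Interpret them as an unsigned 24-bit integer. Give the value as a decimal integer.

3537997

Little-endian stores the least-significant byte at the lowest address.
Reassemble most-significant byte first: 35 FC 4D → 0x35FC4D.
0x35FC4D = 3537997.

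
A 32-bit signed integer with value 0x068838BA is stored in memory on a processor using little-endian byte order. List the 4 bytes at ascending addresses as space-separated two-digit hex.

BA 38 88 06

Split into bytes (most-significant first): 06 88 38 BA.
Little-endian: lowest address holds the least-significant byte.
So at ascending addresses the bytes are BA 38 88 06.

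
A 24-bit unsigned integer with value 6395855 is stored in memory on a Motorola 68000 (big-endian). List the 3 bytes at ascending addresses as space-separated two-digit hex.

61 97 CF

6395855 in hexadecimal, padded to 24 bits, is 0x6197CF.
Split into bytes (most-significant first): 61 97 CF.
Big-endian stores the most-significant byte at the lowest address.
So the memory order matches the most-significant-first order: 61 97 CF.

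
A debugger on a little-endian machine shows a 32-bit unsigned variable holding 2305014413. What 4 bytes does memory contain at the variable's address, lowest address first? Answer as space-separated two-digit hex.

8D BA 63 89

2305014413 in hexadecimal, padded to 32 bits, is 0x8963BA8D.
Split into bytes (most-significant first): 89 63 BA 8D.
Little-endian: lowest address holds the least-significant byte.
So at ascending addresses the bytes are 8D BA 63 89.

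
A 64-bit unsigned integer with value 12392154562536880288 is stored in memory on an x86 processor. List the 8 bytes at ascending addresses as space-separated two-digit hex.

12392154562536880288 in hexadecimal, padded to 64 bits, is 0xABF9C6EB0DBF38A0.
Split into bytes (most-significant first): AB F9 C6 EB 0D BF 38 A0.
In little-endian order the low byte comes first in memory.
So at ascending addresses the bytes are A0 38 BF 0D EB C6 F9 AB.

A0 38 BF 0D EB C6 F9 AB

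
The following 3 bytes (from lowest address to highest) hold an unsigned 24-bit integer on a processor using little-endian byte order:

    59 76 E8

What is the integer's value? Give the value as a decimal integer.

15234649

Little-endian: lowest address holds the least-significant byte.
Reassemble most-significant byte first: E8 76 59 → 0xE87659.
0xE87659 = 15234649.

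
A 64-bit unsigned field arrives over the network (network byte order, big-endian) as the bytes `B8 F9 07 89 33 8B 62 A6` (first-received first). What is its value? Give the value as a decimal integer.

13328692858036380326

In big-endian order the high byte comes first in memory.
The bytes are already most-significant first: 0xB8F90789338B62A6.
0xB8F90789338B62A6 = 13328692858036380326.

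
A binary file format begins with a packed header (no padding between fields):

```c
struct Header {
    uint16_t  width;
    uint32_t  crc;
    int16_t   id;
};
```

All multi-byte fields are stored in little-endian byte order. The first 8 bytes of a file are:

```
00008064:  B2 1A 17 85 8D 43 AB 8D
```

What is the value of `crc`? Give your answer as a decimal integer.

1133348119

`crc` follows `width` (2 bytes), so it starts at byte offset 2 and occupies 4 bytes.
Bytes at offsets 2..5: 17 85 8D 43.
In little-endian order the low byte comes first in memory.
Reassemble most-significant byte first: 43 8D 85 17 → 0x438D8517.
0x438D8517 = 1133348119.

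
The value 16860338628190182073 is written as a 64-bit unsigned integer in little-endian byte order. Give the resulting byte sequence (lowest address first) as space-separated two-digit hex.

B9 9A 12 06 A7 F4 FB E9

16860338628190182073 in hexadecimal, padded to 64 bits, is 0xE9FBF4A706129AB9.
Split into bytes (most-significant first): E9 FB F4 A7 06 12 9A B9.
Little-endian stores the least-significant byte at the lowest address.
So at ascending addresses the bytes are B9 9A 12 06 A7 F4 FB E9.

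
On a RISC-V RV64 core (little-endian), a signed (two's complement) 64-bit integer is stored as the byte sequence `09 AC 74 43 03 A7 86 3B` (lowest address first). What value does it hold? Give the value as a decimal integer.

In little-endian order the low byte comes first in memory.
Reassemble most-significant byte first: 3B 86 A7 03 43 74 AC 09 → 0x3B86A7034374AC09.
0x3B86A7034374AC09 = 4289299327575436297.

4289299327575436297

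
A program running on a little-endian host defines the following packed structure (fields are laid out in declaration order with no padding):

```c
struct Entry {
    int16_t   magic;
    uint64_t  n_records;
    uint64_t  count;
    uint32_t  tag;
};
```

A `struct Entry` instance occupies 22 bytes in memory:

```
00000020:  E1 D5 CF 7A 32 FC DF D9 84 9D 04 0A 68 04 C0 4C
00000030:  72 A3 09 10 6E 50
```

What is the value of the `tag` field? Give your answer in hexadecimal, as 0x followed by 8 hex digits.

`tag` follows `magic` (2 B), `n_records` (8 B), `count` (8 B), so it starts at offset 2 + 8 + 8 = 18 and occupies 4 bytes.
Bytes at offsets 18..21: 09 10 6E 50.
In little-endian order the low byte comes first in memory.
Reassemble most-significant byte first: 50 6E 10 09 → 0x506E1009.

0x506E1009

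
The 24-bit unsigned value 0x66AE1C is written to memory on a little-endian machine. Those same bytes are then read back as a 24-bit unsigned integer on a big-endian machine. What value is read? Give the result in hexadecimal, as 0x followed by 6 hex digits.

Stored little-endian, the bytes at ascending addresses are 1C AE 66.
Read back as big-endian, the last byte is least significant, giving 0x1CAE66.

0x1CAE66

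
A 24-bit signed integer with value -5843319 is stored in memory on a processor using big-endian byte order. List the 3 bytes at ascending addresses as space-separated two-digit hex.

A6 D6 89

Two's complement of -5843319 in 24 bits: 5843319 = 0x592977; invert → 0xA6D688; add 1 → 0xA6D689.
Split into bytes (most-significant first): A6 D6 89.
Big-endian: lowest address holds the most-significant byte.
So the memory order matches the most-significant-first order: A6 D6 89.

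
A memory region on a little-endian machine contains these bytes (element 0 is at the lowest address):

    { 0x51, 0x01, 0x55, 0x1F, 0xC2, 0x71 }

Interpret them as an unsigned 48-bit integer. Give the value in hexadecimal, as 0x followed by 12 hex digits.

Little-endian stores the least-significant byte at the lowest address.
Reassemble most-significant byte first: 71 C2 1F 55 01 51 → 0x71C21F550151.

0x71C21F550151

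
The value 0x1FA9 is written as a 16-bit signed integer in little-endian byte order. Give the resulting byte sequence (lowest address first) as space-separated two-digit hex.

A9 1F

Split into bytes (most-significant first): 1F A9.
In little-endian order the low byte comes first in memory.
So at ascending addresses the bytes are A9 1F.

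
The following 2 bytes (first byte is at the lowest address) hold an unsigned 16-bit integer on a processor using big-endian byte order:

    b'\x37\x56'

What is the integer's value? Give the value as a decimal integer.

14166

Big-endian: lowest address holds the most-significant byte.
The bytes are already most-significant first: 0x3756.
0x3756 = 14166.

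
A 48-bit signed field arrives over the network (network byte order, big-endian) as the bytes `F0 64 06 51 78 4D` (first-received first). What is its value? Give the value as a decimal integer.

-17162583312307

Big-endian: lowest address holds the most-significant byte.
The bytes are already most-significant first: 0xF0640651784D.
Top bit is set, so as a signed 48-bit value this is 0xF0640651784D − 2^48 = -17162583312307.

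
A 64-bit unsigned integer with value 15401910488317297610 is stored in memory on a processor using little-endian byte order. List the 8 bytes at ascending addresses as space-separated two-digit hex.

CA 03 84 7E FC 93 BE D5

15401910488317297610 in hexadecimal, padded to 64 bits, is 0xD5BE93FC7E8403CA.
Split into bytes (most-significant first): D5 BE 93 FC 7E 84 03 CA.
Little-endian stores the least-significant byte at the lowest address.
So at ascending addresses the bytes are CA 03 84 7E FC 93 BE D5.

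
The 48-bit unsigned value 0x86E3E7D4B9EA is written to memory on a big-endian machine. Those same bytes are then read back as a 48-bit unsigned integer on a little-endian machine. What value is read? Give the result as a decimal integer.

258083861816198

Stored big-endian, the bytes at ascending addresses are 86 E3 E7 D4 B9 EA.
Read back as little-endian, the first byte is least significant, giving 0xEAB9D4E7E386.
0xEAB9D4E7E386 = 258083861816198.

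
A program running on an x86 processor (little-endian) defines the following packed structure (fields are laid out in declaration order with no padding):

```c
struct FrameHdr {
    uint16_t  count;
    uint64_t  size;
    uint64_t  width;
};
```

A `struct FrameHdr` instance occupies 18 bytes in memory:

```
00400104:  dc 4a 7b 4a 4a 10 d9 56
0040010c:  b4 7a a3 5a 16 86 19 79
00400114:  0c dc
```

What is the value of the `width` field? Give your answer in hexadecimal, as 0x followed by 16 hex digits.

`width` follows `count` (2 B), `size` (8 B), so it starts at offset 2 + 8 = 10 and occupies 8 bytes.
Bytes at offsets 10..17: A3 5A 16 86 19 79 0C DC.
Little-endian: lowest address holds the least-significant byte.
Reassemble most-significant byte first: DC 0C 79 19 86 16 5A A3 → 0xDC0C791986165AA3.

0xDC0C791986165AA3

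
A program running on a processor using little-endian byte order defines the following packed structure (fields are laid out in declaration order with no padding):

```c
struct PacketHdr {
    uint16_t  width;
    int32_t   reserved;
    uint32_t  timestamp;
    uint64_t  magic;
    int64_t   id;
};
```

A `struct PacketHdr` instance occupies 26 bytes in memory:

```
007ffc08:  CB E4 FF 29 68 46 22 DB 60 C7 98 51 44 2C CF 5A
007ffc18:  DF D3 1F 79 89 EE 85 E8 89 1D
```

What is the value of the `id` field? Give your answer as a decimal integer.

2128487960839551263

`id` follows `width` (2 B), `reserved` (4 B), `timestamp` (4 B), `magic` (8 B), so it starts at offset 2 + 4 + 4 + 8 = 18 and occupies 8 bytes.
Bytes at offsets 18..25: 1F 79 89 EE 85 E8 89 1D.
Little-endian: lowest address holds the least-significant byte.
Reassemble most-significant byte first: 1D 89 E8 85 EE 89 79 1F → 0x1D89E885EE89791F.
0x1D89E885EE89791F = 2128487960839551263.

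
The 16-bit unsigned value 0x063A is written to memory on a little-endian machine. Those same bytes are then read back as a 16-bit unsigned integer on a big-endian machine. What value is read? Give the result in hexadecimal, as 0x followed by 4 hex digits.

Stored little-endian, the bytes at ascending addresses are 3A 06.
Read back as big-endian, the last byte is least significant, giving 0x3A06.

0x3A06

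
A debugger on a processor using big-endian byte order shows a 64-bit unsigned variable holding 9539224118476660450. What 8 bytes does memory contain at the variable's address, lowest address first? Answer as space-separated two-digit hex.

84 62 21 CB 76 A3 DE E2

9539224118476660450 in hexadecimal, padded to 64 bits, is 0x846221CB76A3DEE2.
Split into bytes (most-significant first): 84 62 21 CB 76 A3 DE E2.
In big-endian order the high byte comes first in memory.
So the memory order matches the most-significant-first order: 84 62 21 CB 76 A3 DE E2.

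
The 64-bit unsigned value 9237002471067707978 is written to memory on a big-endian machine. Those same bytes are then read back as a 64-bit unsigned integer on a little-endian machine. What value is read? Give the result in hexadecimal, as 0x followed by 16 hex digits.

9237002471067707978 in 64-bit hexadecimal is 0x80306CCEC5656A4A.
Stored big-endian, the bytes at ascending addresses are 80 30 6C CE C5 65 6A 4A.
Read back as little-endian, the first byte is least significant, giving 0x4A6A65C5CE6C3080.

0x4A6A65C5CE6C3080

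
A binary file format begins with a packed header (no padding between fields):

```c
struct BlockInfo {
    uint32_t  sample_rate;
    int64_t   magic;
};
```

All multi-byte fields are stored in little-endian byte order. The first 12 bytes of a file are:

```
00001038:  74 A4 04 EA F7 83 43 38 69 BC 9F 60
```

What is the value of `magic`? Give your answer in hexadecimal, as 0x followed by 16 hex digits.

0x609FBC69384383F7

`magic` follows `sample_rate` (4 bytes), so it starts at byte offset 4 and occupies 8 bytes.
Bytes at offsets 4..11: F7 83 43 38 69 BC 9F 60.
In little-endian order the low byte comes first in memory.
Reassemble most-significant byte first: 60 9F BC 69 38 43 83 F7 → 0x609FBC69384383F7.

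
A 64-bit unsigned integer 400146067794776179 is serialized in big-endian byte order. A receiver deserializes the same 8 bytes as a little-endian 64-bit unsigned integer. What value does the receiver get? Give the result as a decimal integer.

8309191364883156229

400146067794776179 in 64-bit hexadecimal is 0x058D9ABA852D5073.
Stored big-endian, the bytes at ascending addresses are 05 8D 9A BA 85 2D 50 73.
Read back as little-endian, the first byte is least significant, giving 0x73502D85BA9A8D05.
0x73502D85BA9A8D05 = 8309191364883156229.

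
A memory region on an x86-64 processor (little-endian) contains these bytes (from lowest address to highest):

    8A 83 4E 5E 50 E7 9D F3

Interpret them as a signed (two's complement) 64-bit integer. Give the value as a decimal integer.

Little-endian: lowest address holds the least-significant byte.
Reassemble most-significant byte first: F3 9D E7 50 5E 4E 83 8A → 0xF39DE7505E4E838A.
Top bit is set, so as a signed 64-bit value this is 0xF39DE7505E4E838A − 2^64 = -892302818783886454.

-892302818783886454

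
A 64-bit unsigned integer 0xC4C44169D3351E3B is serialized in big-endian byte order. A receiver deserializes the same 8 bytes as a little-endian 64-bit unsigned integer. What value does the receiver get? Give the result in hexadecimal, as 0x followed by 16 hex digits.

Stored big-endian, the bytes at ascending addresses are C4 C4 41 69 D3 35 1E 3B.
Read back as little-endian, the first byte is least significant, giving 0x3B1E35D36941C4C4.

0x3B1E35D36941C4C4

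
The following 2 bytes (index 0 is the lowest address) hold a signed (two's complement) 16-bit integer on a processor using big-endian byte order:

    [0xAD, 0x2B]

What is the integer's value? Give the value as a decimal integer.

Big-endian stores the most-significant byte at the lowest address.
The bytes are already most-significant first: 0xAD2B.
Top bit is set, so as a signed 16-bit value this is 0xAD2B − 2^16 = -21205.

-21205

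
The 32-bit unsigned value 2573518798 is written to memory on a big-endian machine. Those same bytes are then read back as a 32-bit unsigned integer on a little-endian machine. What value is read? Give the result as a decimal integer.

3469173913

2573518798 in 32-bit hexadecimal is 0x9964C7CE.
Stored big-endian, the bytes at ascending addresses are 99 64 C7 CE.
Read back as little-endian, the first byte is least significant, giving 0xCEC76499.
0xCEC76499 = 3469173913.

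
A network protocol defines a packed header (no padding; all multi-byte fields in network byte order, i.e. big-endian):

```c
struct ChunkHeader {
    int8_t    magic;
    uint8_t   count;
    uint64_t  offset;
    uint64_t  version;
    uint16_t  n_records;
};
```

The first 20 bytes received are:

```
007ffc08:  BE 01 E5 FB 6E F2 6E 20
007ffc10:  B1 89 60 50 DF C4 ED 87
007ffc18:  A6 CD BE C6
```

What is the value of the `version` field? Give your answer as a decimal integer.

`version` follows `magic` (1 B), `count` (1 B), `offset` (8 B), so it starts at offset 1 + 1 + 8 = 10 and occupies 8 bytes.
Bytes at offsets 10..17: 60 50 DF C4 ED 87 A6 CD.
In big-endian order the high byte comes first in memory.
The bytes are already most-significant first: 0x6050DFC4ED87A6CD.
0x6050DFC4ED87A6CD = 6940293062669608653.

6940293062669608653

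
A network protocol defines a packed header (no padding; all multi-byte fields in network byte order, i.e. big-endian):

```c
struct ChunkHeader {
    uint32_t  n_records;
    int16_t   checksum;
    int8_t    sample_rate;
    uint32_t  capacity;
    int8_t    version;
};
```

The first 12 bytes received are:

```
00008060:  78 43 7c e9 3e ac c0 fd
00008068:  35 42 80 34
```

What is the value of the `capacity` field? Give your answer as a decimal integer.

4248126080

`capacity` follows `n_records` (4 B), `checksum` (2 B), `sample_rate` (1 B), so it starts at offset 4 + 2 + 1 = 7 and occupies 4 bytes.
Bytes at offsets 7..10: FD 35 42 80.
Big-endian stores the most-significant byte at the lowest address.
The bytes are already most-significant first: 0xFD354280.
0xFD354280 = 4248126080.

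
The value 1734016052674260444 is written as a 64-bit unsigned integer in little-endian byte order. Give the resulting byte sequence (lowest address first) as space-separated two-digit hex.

1734016052674260444 in hexadecimal, padded to 64 bits, is 0x18107669A6796DDC.
Split into bytes (most-significant first): 18 10 76 69 A6 79 6D DC.
Little-endian: lowest address holds the least-significant byte.
So at ascending addresses the bytes are DC 6D 79 A6 69 76 10 18.

DC 6D 79 A6 69 76 10 18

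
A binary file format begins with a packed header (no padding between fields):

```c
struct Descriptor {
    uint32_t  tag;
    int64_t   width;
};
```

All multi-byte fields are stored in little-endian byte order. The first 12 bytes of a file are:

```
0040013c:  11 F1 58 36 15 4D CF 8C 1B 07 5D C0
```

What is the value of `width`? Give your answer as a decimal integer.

-4585501030685389547

`width` follows `tag` (4 bytes), so it starts at byte offset 4 and occupies 8 bytes.
Bytes at offsets 4..11: 15 4D CF 8C 1B 07 5D C0.
Little-endian stores the least-significant byte at the lowest address.
Reassemble most-significant byte first: C0 5D 07 1B 8C CF 4D 15 → 0xC05D071B8CCF4D15.
Top bit is set, so as a signed 64-bit value this is 0xC05D071B8CCF4D15 − 2^64 = -4585501030685389547.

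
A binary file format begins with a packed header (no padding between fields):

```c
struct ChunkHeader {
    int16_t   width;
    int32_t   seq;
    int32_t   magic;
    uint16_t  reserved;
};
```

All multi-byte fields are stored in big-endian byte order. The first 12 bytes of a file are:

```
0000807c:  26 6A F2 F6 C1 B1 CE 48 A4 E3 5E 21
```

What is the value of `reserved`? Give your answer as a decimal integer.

`reserved` follows `width` (2 B), `seq` (4 B), `magic` (4 B), so it starts at offset 2 + 4 + 4 = 10 and occupies 2 bytes.
Bytes at offsets 10..11: 5E 21.
Big-endian: lowest address holds the most-significant byte.
The bytes are already most-significant first: 0x5E21.
0x5E21 = 24097.

24097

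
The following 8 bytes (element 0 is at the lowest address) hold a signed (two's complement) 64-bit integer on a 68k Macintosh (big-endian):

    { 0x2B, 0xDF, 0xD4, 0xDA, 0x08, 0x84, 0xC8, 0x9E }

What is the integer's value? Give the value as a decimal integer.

3161479496348256414

Big-endian stores the most-significant byte at the lowest address.
The bytes are already most-significant first: 0x2BDFD4DA0884C89E.
0x2BDFD4DA0884C89E = 3161479496348256414.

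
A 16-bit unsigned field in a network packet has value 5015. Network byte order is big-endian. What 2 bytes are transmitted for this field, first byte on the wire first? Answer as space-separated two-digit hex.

5015 in hexadecimal, padded to 16 bits, is 0x1397.
Split into bytes (most-significant first): 13 97.
Big-endian: lowest address holds the most-significant byte.
So the memory order matches the most-significant-first order: 13 97.

13 97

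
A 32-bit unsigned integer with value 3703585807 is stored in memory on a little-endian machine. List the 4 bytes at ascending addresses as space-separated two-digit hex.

3703585807 in hexadecimal, padded to 32 bits, is 0xDCC03C0F.
Split into bytes (most-significant first): DC C0 3C 0F.
In little-endian order the low byte comes first in memory.
So at ascending addresses the bytes are 0F 3C C0 DC.

0F 3C C0 DC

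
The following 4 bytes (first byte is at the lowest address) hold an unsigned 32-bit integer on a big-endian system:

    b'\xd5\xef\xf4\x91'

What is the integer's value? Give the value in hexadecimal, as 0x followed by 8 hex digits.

0xD5EFF491

In big-endian order the high byte comes first in memory.
The bytes are already most-significant first: 0xD5EFF491.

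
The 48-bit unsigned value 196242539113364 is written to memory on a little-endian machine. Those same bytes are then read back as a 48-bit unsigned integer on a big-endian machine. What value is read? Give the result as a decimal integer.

196242539113364 in 48-bit hexadecimal is 0xB27B46D56B94.
Stored little-endian, the bytes at ascending addresses are 94 6B D5 46 7B B2.
Read back as big-endian, the last byte is least significant, giving 0x946BD5467BB2.
0x946BD5467BB2 = 163190860577714.

163190860577714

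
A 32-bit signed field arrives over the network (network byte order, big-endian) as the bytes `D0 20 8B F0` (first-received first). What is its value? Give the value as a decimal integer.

Big-endian stores the most-significant byte at the lowest address.
The bytes are already most-significant first: 0xD0208BF0.
Top bit is set, so as a signed 32-bit value this is 0xD0208BF0 − 2^32 = -803173392.

-803173392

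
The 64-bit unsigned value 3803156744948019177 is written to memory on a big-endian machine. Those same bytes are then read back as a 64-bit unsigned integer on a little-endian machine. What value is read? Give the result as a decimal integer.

16856905063334332212

3803156744948019177 in 64-bit hexadecimal is 0x34C786E8D7C1EFE9.
Stored big-endian, the bytes at ascending addresses are 34 C7 86 E8 D7 C1 EF E9.
Read back as little-endian, the first byte is least significant, giving 0xE9EFC1D7E886C734.
0xE9EFC1D7E886C734 = 16856905063334332212.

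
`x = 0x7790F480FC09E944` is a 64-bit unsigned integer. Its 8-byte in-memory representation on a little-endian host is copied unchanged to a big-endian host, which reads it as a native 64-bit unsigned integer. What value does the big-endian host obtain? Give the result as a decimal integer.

4965511044252602487

Stored little-endian, the bytes at ascending addresses are 44 E9 09 FC 80 F4 90 77.
Read back as big-endian, the last byte is least significant, giving 0x44E909FC80F49077.
0x44E909FC80F49077 = 4965511044252602487.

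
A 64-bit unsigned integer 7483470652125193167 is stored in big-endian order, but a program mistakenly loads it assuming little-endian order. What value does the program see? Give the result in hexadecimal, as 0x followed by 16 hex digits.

0xCFA3FBB2E8A0DA67

7483470652125193167 in 64-bit hexadecimal is 0x67DAA0E8B2FBA3CF.
Stored big-endian, the bytes at ascending addresses are 67 DA A0 E8 B2 FB A3 CF.
Read back as little-endian, the first byte is least significant, giving 0xCFA3FBB2E8A0DA67.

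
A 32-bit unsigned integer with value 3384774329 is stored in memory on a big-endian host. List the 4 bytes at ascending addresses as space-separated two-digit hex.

C9 BF 8E B9

3384774329 in hexadecimal, padded to 32 bits, is 0xC9BF8EB9.
Split into bytes (most-significant first): C9 BF 8E B9.
Big-endian: lowest address holds the most-significant byte.
So the memory order matches the most-significant-first order: C9 BF 8E B9.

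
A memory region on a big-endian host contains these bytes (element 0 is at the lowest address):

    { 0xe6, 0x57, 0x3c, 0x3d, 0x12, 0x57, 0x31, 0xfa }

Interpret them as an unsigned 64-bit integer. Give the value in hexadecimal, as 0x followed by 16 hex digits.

0xE6573C3D125731FA

Big-endian: lowest address holds the most-significant byte.
The bytes are already most-significant first: 0xE6573C3D125731FA.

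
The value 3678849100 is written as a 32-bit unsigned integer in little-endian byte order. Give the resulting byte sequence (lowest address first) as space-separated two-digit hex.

4C C8 46 DB

3678849100 in hexadecimal, padded to 32 bits, is 0xDB46C84C.
Split into bytes (most-significant first): DB 46 C8 4C.
In little-endian order the low byte comes first in memory.
So at ascending addresses the bytes are 4C C8 46 DB.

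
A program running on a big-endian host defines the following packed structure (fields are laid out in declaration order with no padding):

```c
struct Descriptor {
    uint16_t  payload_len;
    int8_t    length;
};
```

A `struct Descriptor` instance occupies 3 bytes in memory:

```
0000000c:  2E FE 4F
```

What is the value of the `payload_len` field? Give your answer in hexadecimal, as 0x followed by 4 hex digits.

`payload_len` is the first field, at byte offset 0, occupying 2 bytes.
Bytes at offsets 0..1: 2E FE.
In big-endian order the high byte comes first in memory.
The bytes are already most-significant first: 0x2EFE.

0x2EFE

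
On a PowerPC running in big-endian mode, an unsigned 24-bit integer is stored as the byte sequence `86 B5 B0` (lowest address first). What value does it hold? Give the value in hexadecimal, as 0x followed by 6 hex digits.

In big-endian order the high byte comes first in memory.
The bytes are already most-significant first: 0x86B5B0.

0x86B5B0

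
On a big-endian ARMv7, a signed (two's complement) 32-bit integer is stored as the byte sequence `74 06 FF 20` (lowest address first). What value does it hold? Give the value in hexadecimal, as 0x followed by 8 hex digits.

0x7406FF20

In big-endian order the high byte comes first in memory.
The bytes are already most-significant first: 0x7406FF20.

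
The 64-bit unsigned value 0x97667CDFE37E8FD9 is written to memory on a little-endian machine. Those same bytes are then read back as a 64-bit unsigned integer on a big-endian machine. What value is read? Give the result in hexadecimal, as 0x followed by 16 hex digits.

0xD98F7EE3DF7C6697

Stored little-endian, the bytes at ascending addresses are D9 8F 7E E3 DF 7C 66 97.
Read back as big-endian, the last byte is least significant, giving 0xD98F7EE3DF7C6697.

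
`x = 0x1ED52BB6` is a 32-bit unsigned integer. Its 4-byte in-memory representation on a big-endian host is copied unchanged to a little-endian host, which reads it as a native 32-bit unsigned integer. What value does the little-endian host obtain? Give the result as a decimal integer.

3056325918

Stored big-endian, the bytes at ascending addresses are 1E D5 2B B6.
Read back as little-endian, the first byte is least significant, giving 0xB62BD51E.
0xB62BD51E = 3056325918.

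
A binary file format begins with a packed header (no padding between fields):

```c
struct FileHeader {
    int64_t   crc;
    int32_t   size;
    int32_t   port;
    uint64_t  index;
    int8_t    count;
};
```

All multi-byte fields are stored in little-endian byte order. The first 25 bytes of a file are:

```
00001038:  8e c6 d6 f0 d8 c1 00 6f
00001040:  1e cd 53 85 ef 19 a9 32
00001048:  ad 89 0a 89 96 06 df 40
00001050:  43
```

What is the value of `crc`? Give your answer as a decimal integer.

7998606075707704974

`crc` is the first field, at byte offset 0, occupying 8 bytes.
Bytes at offsets 0..7: 8E C6 D6 F0 D8 C1 00 6F.
In little-endian order the low byte comes first in memory.
Reassemble most-significant byte first: 6F 00 C1 D8 F0 D6 C6 8E → 0x6F00C1D8F0D6C68E.
0x6F00C1D8F0D6C68E = 7998606075707704974.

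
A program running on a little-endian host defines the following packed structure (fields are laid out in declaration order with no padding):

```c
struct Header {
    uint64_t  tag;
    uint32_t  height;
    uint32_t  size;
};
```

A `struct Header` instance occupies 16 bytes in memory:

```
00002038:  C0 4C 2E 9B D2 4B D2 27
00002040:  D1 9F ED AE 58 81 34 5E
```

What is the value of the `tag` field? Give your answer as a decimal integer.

`tag` is the first field, at byte offset 0, occupying 8 bytes.
Bytes at offsets 0..7: C0 4C 2E 9B D2 4B D2 27.
In little-endian order the low byte comes first in memory.
Reassemble most-significant byte first: 27 D2 4B D2 9B 2E 4C C0 → 0x27D24BD29B2E4CC0.
0x27D24BD29B2E4CC0 = 2869439280507145408.

2869439280507145408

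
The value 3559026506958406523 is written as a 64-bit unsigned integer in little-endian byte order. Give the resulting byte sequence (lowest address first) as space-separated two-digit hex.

7B 83 74 65 C0 33 64 31

3559026506958406523 in hexadecimal, padded to 64 bits, is 0x316433C06574837B.
Split into bytes (most-significant first): 31 64 33 C0 65 74 83 7B.
In little-endian order the low byte comes first in memory.
So at ascending addresses the bytes are 7B 83 74 65 C0 33 64 31.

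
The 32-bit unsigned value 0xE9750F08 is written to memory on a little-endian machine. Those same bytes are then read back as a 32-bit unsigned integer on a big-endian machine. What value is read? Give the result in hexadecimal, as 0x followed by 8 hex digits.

0x080F75E9

Stored little-endian, the bytes at ascending addresses are 08 0F 75 E9.
Read back as big-endian, the last byte is least significant, giving 0x080F75E9.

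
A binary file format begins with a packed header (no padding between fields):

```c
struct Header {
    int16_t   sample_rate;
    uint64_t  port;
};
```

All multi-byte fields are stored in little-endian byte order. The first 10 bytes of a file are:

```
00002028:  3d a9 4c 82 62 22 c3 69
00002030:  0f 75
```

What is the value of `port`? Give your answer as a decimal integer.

8435076913904648780

`port` follows `sample_rate` (2 bytes), so it starts at byte offset 2 and occupies 8 bytes.
Bytes at offsets 2..9: 4C 82 62 22 C3 69 0F 75.
Little-endian: lowest address holds the least-significant byte.
Reassemble most-significant byte first: 75 0F 69 C3 22 62 82 4C → 0x750F69C32262824C.
0x750F69C32262824C = 8435076913904648780.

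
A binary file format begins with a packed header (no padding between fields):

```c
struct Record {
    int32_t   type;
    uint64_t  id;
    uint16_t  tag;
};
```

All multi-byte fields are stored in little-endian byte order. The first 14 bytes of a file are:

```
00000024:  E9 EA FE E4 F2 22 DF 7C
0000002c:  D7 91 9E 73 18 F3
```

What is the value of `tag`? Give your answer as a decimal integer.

62232

`tag` follows `type` (4 B), `id` (8 B), so it starts at offset 4 + 8 = 12 and occupies 2 bytes.
Bytes at offsets 12..13: 18 F3.
Little-endian stores the least-significant byte at the lowest address.
Reassemble most-significant byte first: F3 18 → 0xF318.
0xF318 = 62232.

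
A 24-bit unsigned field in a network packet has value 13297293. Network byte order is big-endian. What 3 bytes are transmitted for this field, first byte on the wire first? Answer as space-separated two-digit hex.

CA E6 8D

13297293 in hexadecimal, padded to 24 bits, is 0xCAE68D.
Split into bytes (most-significant first): CA E6 8D.
In big-endian order the high byte comes first in memory.
So the memory order matches the most-significant-first order: CA E6 8D.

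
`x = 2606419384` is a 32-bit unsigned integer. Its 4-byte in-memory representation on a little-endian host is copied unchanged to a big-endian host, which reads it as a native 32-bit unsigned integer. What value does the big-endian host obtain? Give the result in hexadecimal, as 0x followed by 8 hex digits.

2606419384 in 32-bit hexadecimal is 0x9B5ACDB8.
Stored little-endian, the bytes at ascending addresses are B8 CD 5A 9B.
Read back as big-endian, the last byte is least significant, giving 0xB8CD5A9B.

0xB8CD5A9B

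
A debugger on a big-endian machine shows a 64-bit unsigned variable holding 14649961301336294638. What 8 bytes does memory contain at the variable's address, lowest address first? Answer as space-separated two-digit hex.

CB 4F 1E 2F 4B 5E 84 EE

14649961301336294638 in hexadecimal, padded to 64 bits, is 0xCB4F1E2F4B5E84EE.
Split into bytes (most-significant first): CB 4F 1E 2F 4B 5E 84 EE.
Big-endian stores the most-significant byte at the lowest address.
So the memory order matches the most-significant-first order: CB 4F 1E 2F 4B 5E 84 EE.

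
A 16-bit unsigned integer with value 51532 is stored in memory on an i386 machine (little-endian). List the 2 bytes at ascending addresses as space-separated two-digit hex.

51532 in hexadecimal, padded to 16 bits, is 0xC94C.
Split into bytes (most-significant first): C9 4C.
Little-endian: lowest address holds the least-significant byte.
So at ascending addresses the bytes are 4C C9.

4C C9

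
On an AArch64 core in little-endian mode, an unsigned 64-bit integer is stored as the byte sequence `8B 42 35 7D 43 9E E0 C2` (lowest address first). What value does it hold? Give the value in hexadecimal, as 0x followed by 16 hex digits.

Little-endian stores the least-significant byte at the lowest address.
Reassemble most-significant byte first: C2 E0 9E 43 7D 35 42 8B → 0xC2E09E437D35428B.

0xC2E09E437D35428B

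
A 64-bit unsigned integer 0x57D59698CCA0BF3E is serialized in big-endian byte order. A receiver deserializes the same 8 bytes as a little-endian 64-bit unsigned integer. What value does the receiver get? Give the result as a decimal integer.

4521509351497061719

Stored big-endian, the bytes at ascending addresses are 57 D5 96 98 CC A0 BF 3E.
Read back as little-endian, the first byte is least significant, giving 0x3EBFA0CC9896D557.
0x3EBFA0CC9896D557 = 4521509351497061719.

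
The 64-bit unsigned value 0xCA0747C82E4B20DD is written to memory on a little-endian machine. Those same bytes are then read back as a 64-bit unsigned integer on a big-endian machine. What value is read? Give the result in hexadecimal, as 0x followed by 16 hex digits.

0xDD204B2EC84707CA

Stored little-endian, the bytes at ascending addresses are DD 20 4B 2E C8 47 07 CA.
Read back as big-endian, the last byte is least significant, giving 0xDD204B2EC84707CA.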